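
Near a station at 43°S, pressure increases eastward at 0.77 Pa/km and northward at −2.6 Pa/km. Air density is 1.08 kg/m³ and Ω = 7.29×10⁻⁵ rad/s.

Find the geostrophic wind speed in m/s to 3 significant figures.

25.3 m/s

Coriolis parameter at 43°S:
f = 2Ω sin φ = 2 × 7.29×10⁻⁵ × sin 43° = 9.94×10⁻⁵ s⁻¹
In the Southern Hemisphere f is negative: f = −9.94×10⁻⁵ s⁻¹.
Component geostrophic relations (x east, y north):
u_g = −(1/(fρ)) ∂P/∂y,  v_g = (1/(fρ)) ∂P/∂x
u_g = −(−2.6×10⁻³)/(−9.94×10⁻⁵ × 1.08) = −24.2 m/s;  v_g = (0.77×10⁻³)/(−9.94×10⁻⁵ × 1.08) = −7.17 m/s
|V_g| = √(u_g² + v_g²) = 25.3 m/s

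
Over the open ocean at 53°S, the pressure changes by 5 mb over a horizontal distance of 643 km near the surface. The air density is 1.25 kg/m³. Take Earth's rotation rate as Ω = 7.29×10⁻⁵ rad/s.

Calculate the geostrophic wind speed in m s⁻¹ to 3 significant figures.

5.34 m s⁻¹

Coriolis parameter at 53°S:
f = 2Ω sin φ = 2 × 7.29×10⁻⁵ × sin 53° = 1.16×10⁻⁴ s⁻¹
Pressure gradient: |∂P/∂n| = 500 Pa / 643000 m = 7.78×10⁻⁴ Pa/m
Geostrophic balance (pressure-gradient force = Coriolis force):
V_g = (1/(fρ)) |∂P/∂n| = 7.78×10⁻⁴ / (1.16×10⁻⁴ × 1.25) = 5.34 m/s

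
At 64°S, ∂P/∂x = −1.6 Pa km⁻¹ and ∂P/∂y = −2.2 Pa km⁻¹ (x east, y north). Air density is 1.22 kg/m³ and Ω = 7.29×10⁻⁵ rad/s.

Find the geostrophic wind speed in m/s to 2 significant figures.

Coriolis parameter at 64°S:
f = 2Ω sin φ = 2 × 7.29×10⁻⁵ × sin 64° = 1.31×10⁻⁴ s⁻¹
In the Southern Hemisphere f is negative: f = −1.31×10⁻⁴ s⁻¹.
Component geostrophic relations (x east, y north):
u_g = −(1/(fρ)) ∂P/∂y,  v_g = (1/(fρ)) ∂P/∂x
u_g = −(−2.2×10⁻³)/(−1.31×10⁻⁴ × 1.22) = −13.8 m/s;  v_g = (−1.6×10⁻³)/(−1.31×10⁻⁴ × 1.22) = 10.0 m/s
|V_g| = √(u_g² + v_g²) = 17.0 m/s

17 m/s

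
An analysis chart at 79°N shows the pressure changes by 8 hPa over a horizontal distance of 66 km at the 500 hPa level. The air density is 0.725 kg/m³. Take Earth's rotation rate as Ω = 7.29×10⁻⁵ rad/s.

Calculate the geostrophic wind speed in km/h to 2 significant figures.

Coriolis parameter at 79°N:
f = 2Ω sin φ = 2 × 7.29×10⁻⁵ × sin 79° = 1.43×10⁻⁴ s⁻¹
Pressure gradient: |∂P/∂n| = 800 Pa / 66000 m = 1.21×10⁻² Pa/m
Geostrophic balance (pressure-gradient force = Coriolis force):
V_g = (1/(fρ)) |∂P/∂n| = 1.21×10⁻² / (1.43×10⁻⁴ × 0.725) = 117 m/s
Converting: 117 m/s × 3.6 = 420 km/h

420 km/h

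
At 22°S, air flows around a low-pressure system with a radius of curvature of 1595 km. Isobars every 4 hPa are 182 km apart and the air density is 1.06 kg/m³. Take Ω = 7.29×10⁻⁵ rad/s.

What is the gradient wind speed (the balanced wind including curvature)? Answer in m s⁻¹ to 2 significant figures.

Coriolis parameter at 22°S:
f = 2Ω sin φ = 2 × 7.29×10⁻⁵ × sin 22° = 5.46×10⁻⁵ s⁻¹
Pressure gradient: |∂P/∂n| = 400 Pa / 182000 m = 2.20×10⁻³ Pa/m
Geostrophic speed: V_g = |∂P/∂n|/(fρ) = 2.20×10⁻³/(5.46×10⁻⁵ × 1.06) = 38.0 m/s
Around a low, centrifugal force acts outward with Coriolis, so pressure-gradient force balances both:
(1/ρ)|∂P/∂n| = fV + V²/R  →  V² + fR·V − fR·V_g = 0
With fR = 5.46×10⁻⁵ × 1595×10³ m = 87.1 m/s:
V = [−fR + √((fR)² + 4 fR V_g)]/2 = [−87.1 + √(87.1² + 4×87.1×38)]/2 = 28.6 m/s
Subgeostrophic (V < V_g = 38 m/s), as expected around a low.

29 m s⁻¹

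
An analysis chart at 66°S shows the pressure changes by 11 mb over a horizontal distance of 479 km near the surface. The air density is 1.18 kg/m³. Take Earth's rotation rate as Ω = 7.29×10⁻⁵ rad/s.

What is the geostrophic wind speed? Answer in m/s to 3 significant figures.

Coriolis parameter at 66°S:
f = 2Ω sin φ = 2 × 7.29×10⁻⁵ × sin 66° = 1.33×10⁻⁴ s⁻¹
Pressure gradient: |∂P/∂n| = 1100 Pa / 479000 m = 2.30×10⁻³ Pa/m
Geostrophic balance (pressure-gradient force = Coriolis force):
V_g = (1/(fρ)) |∂P/∂n| = 2.30×10⁻³ / (1.33×10⁻⁴ × 1.18) = 14.6 m/s

14.6 m/s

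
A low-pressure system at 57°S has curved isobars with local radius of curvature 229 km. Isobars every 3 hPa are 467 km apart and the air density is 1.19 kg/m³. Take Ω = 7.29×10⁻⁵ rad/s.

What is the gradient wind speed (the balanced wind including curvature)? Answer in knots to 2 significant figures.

Coriolis parameter at 57°S:
f = 2Ω sin φ = 2 × 7.29×10⁻⁵ × sin 57° = 1.22×10⁻⁴ s⁻¹
Pressure gradient: |∂P/∂n| = 300 Pa / 467000 m = 6.42×10⁻⁴ Pa/m
Geostrophic speed: V_g = |∂P/∂n|/(fρ) = 6.42×10⁻⁴/(1.22×10⁻⁴ × 1.19) = 4.41 m/s
Around a low, centrifugal force acts outward with Coriolis, so pressure-gradient force balances both:
(1/ρ)|∂P/∂n| = fV + V²/R  →  V² + fR·V − fR·V_g = 0
With fR = 1.22×10⁻⁴ × 229×10³ m = 28.0 m/s:
V = [−fR + √((fR)² + 4 fR V_g)]/2 = [−28.0 + √(28.0² + 4×28.0×4.41)]/2 = 3.88 m/s
Subgeostrophic (V < V_g = 4.41 m/s), as expected around a low.
Converting: 3.88 m/s × 1.944 = 7.5 knots

7.5 knots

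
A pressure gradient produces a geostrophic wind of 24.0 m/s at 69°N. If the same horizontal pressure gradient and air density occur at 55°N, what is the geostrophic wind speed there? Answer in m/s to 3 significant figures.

With the same pressure gradient and density, V_g ∝ 1/f ∝ 1/sin φ.
V₂ = V₁ · sin φ₁ / sin φ₂ = 24.0 × sin 69° / sin 55°
V₂ = 24.0 × 0.9336/0.8192 = 27.4 m/s

27.4 m/s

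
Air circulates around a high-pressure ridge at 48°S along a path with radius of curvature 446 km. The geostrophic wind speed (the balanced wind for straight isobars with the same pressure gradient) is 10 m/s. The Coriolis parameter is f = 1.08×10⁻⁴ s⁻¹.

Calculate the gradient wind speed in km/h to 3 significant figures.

Around a high, pressure-gradient force acts outward with centrifugal, so Coriolis balances both:
fV = (1/ρ)|∂P/∂n| + V²/R  →  V² − fR·V + fR·V_g = 0
With fR = 1.08×10⁻⁴ × 446×10³ m = 48.2 m/s:
V = [fR − √((fR)² − 4 fR V_g)]/2 = [48.2 − √(48.2² − 4×48.2×10)]/2 = 14.2 m/s
Supergeostrophic (V > V_g = 10 m/s), as expected around a high.
Converting: 14.2 m/s × 3.6 = 51.0 km/h

51.0 km/h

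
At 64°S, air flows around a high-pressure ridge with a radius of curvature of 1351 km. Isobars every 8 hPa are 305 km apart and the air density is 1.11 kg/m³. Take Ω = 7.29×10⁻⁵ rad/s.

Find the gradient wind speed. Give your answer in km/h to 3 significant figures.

73.4 km/h

Coriolis parameter at 64°S:
f = 2Ω sin φ = 2 × 7.29×10⁻⁵ × sin 64° = 1.31×10⁻⁴ s⁻¹
Pressure gradient: |∂P/∂n| = 800 Pa / 305000 m = 2.62×10⁻³ Pa/m
Geostrophic speed: V_g = |∂P/∂n|/(fρ) = 2.62×10⁻³/(1.31×10⁻⁴ × 1.11) = 18.0 m/s
Around a high, pressure-gradient force acts outward with centrifugal, so Coriolis balances both:
fV = (1/ρ)|∂P/∂n| + V²/R  →  V² − fR·V + fR·V_g = 0
With fR = 1.31×10⁻⁴ × 1351×10³ m = 177 m/s:
V = [fR − √((fR)² − 4 fR V_g)]/2 = [177 − √(177² − 4×177×18)]/2 = 20.4 m/s
Supergeostrophic (V > V_g = 18 m/s), as expected around a high.
Converting: 20.4 m/s × 3.6 = 73.4 km/h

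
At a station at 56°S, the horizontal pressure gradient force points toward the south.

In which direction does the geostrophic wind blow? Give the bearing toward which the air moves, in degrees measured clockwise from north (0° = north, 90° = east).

The pressure-gradient force points toward the south (bearing 180°).
Geostrophic balance: in the Southern Hemisphere the Coriolis force deflects motion to the left, so the geostrophic wind blows 90° to the left of the pressure-gradient force (low pressure on the right).
Rotating 180° by 90° counterclockwise gives 090° — the wind blows toward the east.

090°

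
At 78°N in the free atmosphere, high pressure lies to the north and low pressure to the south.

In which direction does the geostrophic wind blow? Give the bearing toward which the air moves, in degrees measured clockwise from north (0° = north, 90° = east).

The pressure-gradient force points toward the south (bearing 180°).
Geostrophic balance: in the Northern Hemisphere the Coriolis force deflects motion to the right, so the geostrophic wind blows 90° to the right of the pressure-gradient force (low pressure on the left).
Rotating 180° by 90° clockwise gives 270° — the wind blows toward the west.

270°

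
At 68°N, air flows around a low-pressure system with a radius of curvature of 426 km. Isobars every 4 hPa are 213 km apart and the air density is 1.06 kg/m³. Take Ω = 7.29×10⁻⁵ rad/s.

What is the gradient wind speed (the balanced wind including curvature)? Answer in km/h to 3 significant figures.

Coriolis parameter at 68°N:
f = 2Ω sin φ = 2 × 7.29×10⁻⁵ × sin 68° = 1.35×10⁻⁴ s⁻¹
Pressure gradient: |∂P/∂n| = 400 Pa / 213000 m = 1.88×10⁻³ Pa/m
Geostrophic speed: V_g = |∂P/∂n|/(fρ) = 1.88×10⁻³/(1.35×10⁻⁴ × 1.06) = 13.1 m/s
Around a low, centrifugal force acts outward with Coriolis, so pressure-gradient force balances both:
(1/ρ)|∂P/∂n| = fV + V²/R  →  V² + fR·V − fR·V_g = 0
With fR = 1.35×10⁻⁴ × 426×10³ m = 57.6 m/s:
V = [−fR + √((fR)² + 4 fR V_g)]/2 = [−57.6 + √(57.6² + 4×57.6×13.1)]/2 = 11 m/s
Subgeostrophic (V < V_g = 13.1 m/s), as expected around a low.
Converting: 11 m/s × 3.6 = 39.6 km/h

39.6 km/h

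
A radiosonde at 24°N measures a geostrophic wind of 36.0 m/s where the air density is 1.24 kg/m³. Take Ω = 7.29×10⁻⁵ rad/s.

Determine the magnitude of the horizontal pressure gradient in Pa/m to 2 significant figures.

Coriolis parameter at 24°N:
f = 2Ω sin φ = 2 × 7.29×10⁻⁵ × sin 24° = 5.93×10⁻⁵ s⁻¹
Geostrophic balance rearranged: |∂P/∂n| = f ρ V_g
|∂P/∂n| = 5.93×10⁻⁵ × 1.24 × 36.0 = 2.65×10⁻³ Pa/m

2.6×10⁻³ Pa/m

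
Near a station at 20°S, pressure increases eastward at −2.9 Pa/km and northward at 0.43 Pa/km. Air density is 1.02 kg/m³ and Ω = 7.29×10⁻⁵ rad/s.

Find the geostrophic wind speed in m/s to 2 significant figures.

58 m/s

Coriolis parameter at 20°S:
f = 2Ω sin φ = 2 × 7.29×10⁻⁵ × sin 20° = 4.99×10⁻⁵ s⁻¹
In the Southern Hemisphere f is negative: f = −4.99×10⁻⁵ s⁻¹.
Component geostrophic relations (x east, y north):
u_g = −(1/(fρ)) ∂P/∂y,  v_g = (1/(fρ)) ∂P/∂x
u_g = −(0.43×10⁻³)/(−4.99×10⁻⁵ × 1.02) = 8.45 m/s;  v_g = (−2.9×10⁻³)/(−4.99×10⁻⁵ × 1.02) = 57.0 m/s
|V_g| = √(u_g² + v_g²) = 57.6 m/s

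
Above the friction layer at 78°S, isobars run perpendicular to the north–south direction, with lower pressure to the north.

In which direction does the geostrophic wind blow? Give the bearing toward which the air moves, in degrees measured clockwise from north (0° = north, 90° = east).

The pressure-gradient force points toward the north (bearing 000°).
Geostrophic balance: in the Southern Hemisphere the Coriolis force deflects motion to the left, so the geostrophic wind blows 90° to the left of the pressure-gradient force (low pressure on the right).
Rotating 000° by 90° counterclockwise gives 270° — the wind blows toward the west.

270°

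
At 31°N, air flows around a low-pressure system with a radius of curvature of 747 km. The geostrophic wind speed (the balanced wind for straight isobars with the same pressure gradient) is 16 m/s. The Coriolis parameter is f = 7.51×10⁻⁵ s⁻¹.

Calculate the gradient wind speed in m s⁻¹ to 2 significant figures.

Around a low, centrifugal force acts outward with Coriolis, so pressure-gradient force balances both:
(1/ρ)|∂P/∂n| = fV + V²/R  →  V² + fR·V − fR·V_g = 0
With fR = 7.51×10⁻⁵ × 747×10³ m = 56.1 m/s:
V = [−fR + √((fR)² + 4 fR V_g)]/2 = [−56.1 + √(56.1² + 4×56.1×16)]/2 = 13 m/s
Subgeostrophic (V < V_g = 16 m/s), as expected around a low.

13 m s⁻¹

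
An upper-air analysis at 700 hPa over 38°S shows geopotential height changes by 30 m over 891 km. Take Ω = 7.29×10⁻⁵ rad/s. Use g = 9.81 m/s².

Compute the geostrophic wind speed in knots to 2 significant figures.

7.2 knots

Coriolis parameter at 38°S:
f = 2Ω sin φ = 2 × 7.29×10⁻⁵ × sin 38° = 8.98×10⁻⁵ s⁻¹
Height gradient: |∂Z/∂n| = 30 m / 891000 m = 3.37×10⁻⁵
On a pressure surface, geostrophic balance gives V_g = (g/f)|∂Z/∂n|:
V_g = 9.81 × 3.37×10⁻⁵ / 8.98×10⁻⁵ = 3.68 m/s
Converting: 3.68 m/s × 1.944 = 7.2 knots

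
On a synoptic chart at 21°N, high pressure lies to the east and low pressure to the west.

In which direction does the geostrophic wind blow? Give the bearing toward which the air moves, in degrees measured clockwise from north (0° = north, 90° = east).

000°

The pressure-gradient force points toward the west (bearing 270°).
Geostrophic balance: in the Northern Hemisphere the Coriolis force deflects motion to the right, so the geostrophic wind blows 90° to the right of the pressure-gradient force (low pressure on the left).
Rotating 270° by 90° clockwise gives 000° — the wind blows toward the north.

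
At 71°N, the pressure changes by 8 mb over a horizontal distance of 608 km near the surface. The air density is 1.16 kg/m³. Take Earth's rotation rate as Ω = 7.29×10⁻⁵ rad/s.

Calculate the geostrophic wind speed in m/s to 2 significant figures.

Coriolis parameter at 71°N:
f = 2Ω sin φ = 2 × 7.29×10⁻⁵ × sin 71° = 1.38×10⁻⁴ s⁻¹
Pressure gradient: |∂P/∂n| = 800 Pa / 608000 m = 1.32×10⁻³ Pa/m
Geostrophic balance (pressure-gradient force = Coriolis force):
V_g = (1/(fρ)) |∂P/∂n| = 1.32×10⁻³ / (1.38×10⁻⁴ × 1.16) = 8.23 m/s

8.2 m/s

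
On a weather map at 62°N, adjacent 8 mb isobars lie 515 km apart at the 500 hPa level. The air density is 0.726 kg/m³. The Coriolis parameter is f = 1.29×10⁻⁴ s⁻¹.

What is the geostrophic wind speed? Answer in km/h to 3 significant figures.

Pressure gradient: |∂P/∂n| = 800 Pa / 515000 m = 1.55×10⁻³ Pa/m
Geostrophic balance (pressure-gradient force = Coriolis force):
V_g = (1/(fρ)) |∂P/∂n| = 1.55×10⁻³ / (1.29×10⁻⁴ × 0.726) = 16.6 m/s
Converting: 16.6 m/s × 3.6 = 59.7 km/h

59.7 km/h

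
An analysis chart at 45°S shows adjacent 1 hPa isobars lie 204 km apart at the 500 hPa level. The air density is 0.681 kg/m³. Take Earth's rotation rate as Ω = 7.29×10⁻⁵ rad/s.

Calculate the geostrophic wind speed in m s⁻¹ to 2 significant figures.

Coriolis parameter at 45°S:
f = 2Ω sin φ = 2 × 7.29×10⁻⁵ × sin 45° = 1.03×10⁻⁴ s⁻¹
Pressure gradient: |∂P/∂n| = 100 Pa / 204000 m = 4.90×10⁻⁴ Pa/m
Geostrophic balance (pressure-gradient force = Coriolis force):
V_g = (1/(fρ)) |∂P/∂n| = 4.90×10⁻⁴ / (1.03×10⁻⁴ × 0.681) = 6.98 m/s

7.0 m s⁻¹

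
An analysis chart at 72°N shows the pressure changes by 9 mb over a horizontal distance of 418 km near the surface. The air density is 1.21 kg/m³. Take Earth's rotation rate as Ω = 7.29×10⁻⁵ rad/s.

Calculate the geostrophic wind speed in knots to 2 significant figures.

Coriolis parameter at 72°N:
f = 2Ω sin φ = 2 × 7.29×10⁻⁵ × sin 72° = 1.39×10⁻⁴ s⁻¹
Pressure gradient: |∂P/∂n| = 900 Pa / 418000 m = 2.15×10⁻³ Pa/m
Geostrophic balance (pressure-gradient force = Coriolis force):
V_g = (1/(fρ)) |∂P/∂n| = 2.15×10⁻³ / (1.39×10⁻⁴ × 1.21) = 12.8 m/s
Converting: 12.8 m/s × 1.944 = 25 knots

25 knots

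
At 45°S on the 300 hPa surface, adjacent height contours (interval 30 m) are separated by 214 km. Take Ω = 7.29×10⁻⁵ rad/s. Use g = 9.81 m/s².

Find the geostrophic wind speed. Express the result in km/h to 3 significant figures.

Coriolis parameter at 45°S:
f = 2Ω sin φ = 2 × 7.29×10⁻⁵ × sin 45° = 1.03×10⁻⁴ s⁻¹
Height gradient: |∂Z/∂n| = 30 m / 214000 m = 1.40×10⁻⁴
On a pressure surface, geostrophic balance gives V_g = (g/f)|∂Z/∂n|:
V_g = 9.81 × 1.40×10⁻⁴ / 1.03×10⁻⁴ = 13.3 m/s
Converting: 13.3 m/s × 3.6 = 48.0 km/h

48.0 km/h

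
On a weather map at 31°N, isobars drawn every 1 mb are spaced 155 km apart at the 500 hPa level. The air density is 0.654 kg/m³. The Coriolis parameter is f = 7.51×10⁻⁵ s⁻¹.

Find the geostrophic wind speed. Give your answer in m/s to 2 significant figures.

Pressure gradient: |∂P/∂n| = 100 Pa / 155000 m = 6.45×10⁻⁴ Pa/m
Geostrophic balance (pressure-gradient force = Coriolis force):
V_g = (1/(fρ)) |∂P/∂n| = 6.45×10⁻⁴ / (7.51×10⁻⁵ × 0.654) = 13.1 m/s

13 m/s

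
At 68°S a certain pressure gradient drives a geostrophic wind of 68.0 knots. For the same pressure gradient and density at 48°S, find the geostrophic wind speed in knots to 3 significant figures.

With the same pressure gradient and density, V_g ∝ 1/f ∝ 1/sin φ.
V₂ = V₁ · sin φ₁ / sin φ₂ = 68.0 × sin 68° / sin 48°
V₂ = 68.0 × 0.9272/0.7431 = 84.8 knots

84.8 knots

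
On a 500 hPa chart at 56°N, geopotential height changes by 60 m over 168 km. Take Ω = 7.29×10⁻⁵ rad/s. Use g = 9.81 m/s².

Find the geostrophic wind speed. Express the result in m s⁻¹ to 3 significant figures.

Coriolis parameter at 56°N:
f = 2Ω sin φ = 2 × 7.29×10⁻⁵ × sin 56° = 1.21×10⁻⁴ s⁻¹
Height gradient: |∂Z/∂n| = 60 m / 168000 m = 3.57×10⁻⁴
On a pressure surface, geostrophic balance gives V_g = (g/f)|∂Z/∂n|:
V_g = 9.81 × 3.57×10⁻⁴ / 1.21×10⁻⁴ = 29.0 m/s

29.0 m s⁻¹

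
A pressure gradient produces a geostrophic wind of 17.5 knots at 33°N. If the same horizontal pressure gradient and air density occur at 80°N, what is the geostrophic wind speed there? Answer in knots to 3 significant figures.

With the same pressure gradient and density, V_g ∝ 1/f ∝ 1/sin φ.
V₂ = V₁ · sin φ₁ / sin φ₂ = 17.5 × sin 33° / sin 80°
V₂ = 17.5 × 0.5446/0.9848 = 9.68 knots

9.68 knots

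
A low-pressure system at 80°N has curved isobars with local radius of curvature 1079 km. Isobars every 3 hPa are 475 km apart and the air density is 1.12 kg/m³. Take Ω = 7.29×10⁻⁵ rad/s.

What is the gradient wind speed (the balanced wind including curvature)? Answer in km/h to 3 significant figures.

13.8 km/h

Coriolis parameter at 80°N:
f = 2Ω sin φ = 2 × 7.29×10⁻⁵ × sin 80° = 1.44×10⁻⁴ s⁻¹
Pressure gradient: |∂P/∂n| = 300 Pa / 475000 m = 6.32×10⁻⁴ Pa/m
Geostrophic speed: V_g = |∂P/∂n|/(fρ) = 6.32×10⁻⁴/(1.44×10⁻⁴ × 1.12) = 3.93 m/s
Around a low, centrifugal force acts outward with Coriolis, so pressure-gradient force balances both:
(1/ρ)|∂P/∂n| = fV + V²/R  →  V² + fR·V − fR·V_g = 0
With fR = 1.44×10⁻⁴ × 1079×10³ m = 155 m/s:
V = [−fR + √((fR)² + 4 fR V_g)]/2 = [−155 + √(155² + 4×155×3.93)]/2 = 3.83 m/s
Subgeostrophic (V < V_g = 3.93 m/s), as expected around a low.
Converting: 3.83 m/s × 3.6 = 13.8 km/h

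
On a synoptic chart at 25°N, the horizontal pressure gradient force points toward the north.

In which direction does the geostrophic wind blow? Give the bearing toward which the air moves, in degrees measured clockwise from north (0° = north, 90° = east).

The pressure-gradient force points toward the north (bearing 000°).
Geostrophic balance: in the Northern Hemisphere the Coriolis force deflects motion to the right, so the geostrophic wind blows 90° to the right of the pressure-gradient force (low pressure on the left).
Rotating 000° by 90° clockwise gives 090° — the wind blows toward the east.

090°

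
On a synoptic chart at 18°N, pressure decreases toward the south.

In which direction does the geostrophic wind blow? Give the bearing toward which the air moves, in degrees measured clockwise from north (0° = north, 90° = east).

The pressure-gradient force points toward the south (bearing 180°).
Geostrophic balance: in the Northern Hemisphere the Coriolis force deflects motion to the right, so the geostrophic wind blows 90° to the right of the pressure-gradient force (low pressure on the left).
Rotating 180° by 90° clockwise gives 270° — the wind blows toward the west.

270°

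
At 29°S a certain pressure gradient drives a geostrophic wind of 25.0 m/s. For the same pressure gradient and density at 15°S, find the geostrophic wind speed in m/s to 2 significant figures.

47 m/s

With the same pressure gradient and density, V_g ∝ 1/f ∝ 1/sin φ.
V₂ = V₁ · sin φ₁ / sin φ₂ = 25.0 × sin 29° / sin 15°
V₂ = 25.0 × 0.4848/0.2588 = 47 m/s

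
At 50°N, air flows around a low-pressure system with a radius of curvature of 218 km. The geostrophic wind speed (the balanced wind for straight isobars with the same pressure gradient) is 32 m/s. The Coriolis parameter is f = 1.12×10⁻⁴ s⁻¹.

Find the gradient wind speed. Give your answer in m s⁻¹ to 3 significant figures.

18.3 m s⁻¹

Around a low, centrifugal force acts outward with Coriolis, so pressure-gradient force balances both:
(1/ρ)|∂P/∂n| = fV + V²/R  →  V² + fR·V − fR·V_g = 0
With fR = 1.12×10⁻⁴ × 218×10³ m = 24.4 m/s:
V = [−fR + √((fR)² + 4 fR V_g)]/2 = [−24.4 + √(24.4² + 4×24.4×32)]/2 = 18.3 m/s
Subgeostrophic (V < V_g = 32 m/s), as expected around a low.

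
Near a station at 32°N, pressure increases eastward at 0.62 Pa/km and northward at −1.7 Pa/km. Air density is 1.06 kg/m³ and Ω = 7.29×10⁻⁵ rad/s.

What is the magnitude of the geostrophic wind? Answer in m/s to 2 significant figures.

Coriolis parameter at 32°N:
f = 2Ω sin φ = 2 × 7.29×10⁻⁵ × sin 32° = 7.73×10⁻⁵ s⁻¹
Component geostrophic relations (x east, y north):
u_g = −(1/(fρ)) ∂P/∂y,  v_g = (1/(fρ)) ∂P/∂x
u_g = −(−1.7×10⁻³)/(7.73×10⁻⁵ × 1.06) = 20.8 m/s;  v_g = (0.62×10⁻³)/(7.73×10⁻⁵ × 1.06) = 7.57 m/s
|V_g| = √(u_g² + v_g²) = 22.1 m/s

22 m/s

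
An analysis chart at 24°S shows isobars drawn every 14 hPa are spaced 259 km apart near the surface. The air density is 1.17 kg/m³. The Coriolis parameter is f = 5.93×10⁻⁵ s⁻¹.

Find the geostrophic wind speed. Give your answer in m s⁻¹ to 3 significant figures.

77.9 m s⁻¹

Pressure gradient: |∂P/∂n| = 1400 Pa / 259000 m = 5.41×10⁻³ Pa/m
Geostrophic balance (pressure-gradient force = Coriolis force):
V_g = (1/(fρ)) |∂P/∂n| = 5.41×10⁻³ / (5.93×10⁻⁵ × 1.17) = 77.9 m/s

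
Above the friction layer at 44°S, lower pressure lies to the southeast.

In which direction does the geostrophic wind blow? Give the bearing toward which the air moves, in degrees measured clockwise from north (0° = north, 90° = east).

045°

The pressure-gradient force points toward the southeast (bearing 135°).
Geostrophic balance: in the Southern Hemisphere the Coriolis force deflects motion to the left, so the geostrophic wind blows 90° to the left of the pressure-gradient force (low pressure on the right).
Rotating 135° by 90° counterclockwise gives 045° — the wind blows toward the northeast.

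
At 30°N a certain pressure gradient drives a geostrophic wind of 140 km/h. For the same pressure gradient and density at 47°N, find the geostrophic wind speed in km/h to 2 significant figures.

96 km/h

With the same pressure gradient and density, V_g ∝ 1/f ∝ 1/sin φ.
V₂ = V₁ · sin φ₁ / sin φ₂ = 140 × sin 30° / sin 47°
V₂ = 140 × 0.5000/0.7314 = 96 km/h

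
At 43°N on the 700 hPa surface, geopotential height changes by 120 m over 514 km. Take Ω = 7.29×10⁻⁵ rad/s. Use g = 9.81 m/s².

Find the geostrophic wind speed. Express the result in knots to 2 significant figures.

45 knots

Coriolis parameter at 43°N:
f = 2Ω sin φ = 2 × 7.29×10⁻⁵ × sin 43° = 9.94×10⁻⁵ s⁻¹
Height gradient: |∂Z/∂n| = 120 m / 514000 m = 2.33×10⁻⁴
On a pressure surface, geostrophic balance gives V_g = (g/f)|∂Z/∂n|:
V_g = 9.81 × 2.33×10⁻⁴ / 9.94×10⁻⁵ = 23.0 m/s
Converting: 23.0 m/s × 1.944 = 45 knots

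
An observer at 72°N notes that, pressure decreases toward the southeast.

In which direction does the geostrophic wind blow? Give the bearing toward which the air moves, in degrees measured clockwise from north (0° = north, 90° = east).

225°

The pressure-gradient force points toward the southeast (bearing 135°).
Geostrophic balance: in the Northern Hemisphere the Coriolis force deflects motion to the right, so the geostrophic wind blows 90° to the right of the pressure-gradient force (low pressure on the left).
Rotating 135° by 90° clockwise gives 225° — the wind blows toward the southwest.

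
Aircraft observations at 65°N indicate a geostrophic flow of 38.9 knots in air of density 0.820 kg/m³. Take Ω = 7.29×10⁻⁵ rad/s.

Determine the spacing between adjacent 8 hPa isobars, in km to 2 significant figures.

370 km

Coriolis parameter at 65°N:
f = 2Ω sin φ = 2 × 7.29×10⁻⁵ × sin 65° = 1.32×10⁻⁴ s⁻¹
Wind speed in SI: 38.9 knots = 20.0 m/s
Geostrophic balance rearranged: |∂P/∂n| = f ρ V_g
|∂P/∂n| = 1.32×10⁻⁴ × 0.820 × 20.0 = 2.17×10⁻³ Pa/m
Isobar spacing: Δn = ΔP/|∂P/∂n| = 800 Pa / 2.17×10⁻³ Pa/m = 368940 m ≈ 370 km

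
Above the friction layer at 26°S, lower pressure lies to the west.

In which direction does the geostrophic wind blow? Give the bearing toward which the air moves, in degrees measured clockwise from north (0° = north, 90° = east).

The pressure-gradient force points toward the west (bearing 270°).
Geostrophic balance: in the Southern Hemisphere the Coriolis force deflects motion to the left, so the geostrophic wind blows 90° to the left of the pressure-gradient force (low pressure on the right).
Rotating 270° by 90° counterclockwise gives 180° — the wind blows toward the south.

180°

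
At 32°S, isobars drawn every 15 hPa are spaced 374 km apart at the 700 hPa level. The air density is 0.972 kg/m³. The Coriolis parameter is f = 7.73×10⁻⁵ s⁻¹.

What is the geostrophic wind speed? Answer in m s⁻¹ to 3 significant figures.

53.4 m s⁻¹

Pressure gradient: |∂P/∂n| = 1500 Pa / 374000 m = 4.01×10⁻³ Pa/m
Geostrophic balance (pressure-gradient force = Coriolis force):
V_g = (1/(fρ)) |∂P/∂n| = 4.01×10⁻³ / (7.73×10⁻⁵ × 0.972) = 53.4 m/s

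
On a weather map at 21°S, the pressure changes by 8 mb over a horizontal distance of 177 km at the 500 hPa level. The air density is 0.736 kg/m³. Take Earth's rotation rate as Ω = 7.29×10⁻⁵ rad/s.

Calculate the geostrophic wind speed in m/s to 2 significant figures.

Coriolis parameter at 21°S:
f = 2Ω sin φ = 2 × 7.29×10⁻⁵ × sin 21° = 5.23×10⁻⁵ s⁻¹
Pressure gradient: |∂P/∂n| = 800 Pa / 177000 m = 4.52×10⁻³ Pa/m
Geostrophic balance (pressure-gradient force = Coriolis force):
V_g = (1/(fρ)) |∂P/∂n| = 4.52×10⁻³ / (5.23×10⁻⁵ × 0.736) = 118 m/s

120 m/s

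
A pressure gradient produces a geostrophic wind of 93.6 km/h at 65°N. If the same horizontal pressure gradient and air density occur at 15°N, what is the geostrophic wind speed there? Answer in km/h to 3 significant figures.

With the same pressure gradient and density, V_g ∝ 1/f ∝ 1/sin φ.
V₂ = V₁ · sin φ₁ / sin φ₂ = 93.6 × sin 65° / sin 15°
V₂ = 93.6 × 0.9063/0.2588 = 328 km/h

328 km/h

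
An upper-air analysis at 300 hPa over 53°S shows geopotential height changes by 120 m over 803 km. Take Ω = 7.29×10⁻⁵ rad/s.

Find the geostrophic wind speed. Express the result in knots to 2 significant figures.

Coriolis parameter at 53°S:
f = 2Ω sin φ = 2 × 7.29×10⁻⁵ × sin 53° = 1.16×10⁻⁴ s⁻¹
Height gradient: |∂Z/∂n| = 120 m / 803000 m = 1.49×10⁻⁴
On a pressure surface, geostrophic balance gives V_g = (g/f)|∂Z/∂n|:
V_g = 9.81 × 1.49×10⁻⁴ / 1.16×10⁻⁴ = 12.6 m/s
Converting: 12.6 m/s × 1.944 = 24 knots

24 knots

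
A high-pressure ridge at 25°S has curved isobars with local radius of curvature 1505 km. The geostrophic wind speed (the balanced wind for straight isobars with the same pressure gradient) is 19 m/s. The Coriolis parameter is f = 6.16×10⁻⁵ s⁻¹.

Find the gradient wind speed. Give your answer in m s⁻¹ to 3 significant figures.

Around a high, pressure-gradient force acts outward with centrifugal, so Coriolis balances both:
fV = (1/ρ)|∂P/∂n| + V²/R  →  V² − fR·V + fR·V_g = 0
With fR = 6.16×10⁻⁵ × 1505×10³ m = 92.7 m/s:
V = [fR − √((fR)² − 4 fR V_g)]/2 = [92.7 − √(92.7² − 4×92.7×19)]/2 = 26.7 m/s
Supergeostrophic (V > V_g = 19 m/s), as expected around a high.

26.7 m s⁻¹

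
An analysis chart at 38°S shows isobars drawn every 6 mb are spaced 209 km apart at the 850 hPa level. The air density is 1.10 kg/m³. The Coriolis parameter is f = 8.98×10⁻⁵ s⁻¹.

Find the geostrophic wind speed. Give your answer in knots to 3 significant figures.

56.5 knots

Pressure gradient: |∂P/∂n| = 600 Pa / 209000 m = 2.87×10⁻³ Pa/m
Geostrophic balance (pressure-gradient force = Coriolis force):
V_g = (1/(fρ)) |∂P/∂n| = 2.87×10⁻³ / (8.98×10⁻⁵ × 1.10) = 29.1 m/s
Converting: 29.1 m/s × 1.944 = 56.5 knots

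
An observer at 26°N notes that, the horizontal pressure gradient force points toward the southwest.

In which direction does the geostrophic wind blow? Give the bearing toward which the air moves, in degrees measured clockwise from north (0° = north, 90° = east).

The pressure-gradient force points toward the southwest (bearing 225°).
Geostrophic balance: in the Northern Hemisphere the Coriolis force deflects motion to the right, so the geostrophic wind blows 90° to the right of the pressure-gradient force (low pressure on the left).
Rotating 225° by 90° clockwise gives 315° — the wind blows toward the northwest.

315°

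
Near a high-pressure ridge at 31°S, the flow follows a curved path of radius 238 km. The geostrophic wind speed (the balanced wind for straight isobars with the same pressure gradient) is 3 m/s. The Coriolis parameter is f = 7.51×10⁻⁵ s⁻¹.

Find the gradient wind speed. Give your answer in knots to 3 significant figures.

Around a high, pressure-gradient force acts outward with centrifugal, so Coriolis balances both:
fV = (1/ρ)|∂P/∂n| + V²/R  →  V² − fR·V + fR·V_g = 0
With fR = 7.51×10⁻⁵ × 238×10³ m = 17.9 m/s:
V = [fR − √((fR)² − 4 fR V_g)]/2 = [17.9 − √(17.9² − 4×17.9×3)]/2 = 3.81 m/s
Supergeostrophic (V > V_g = 3 m/s), as expected around a high.
Converting: 3.81 m/s × 1.944 = 7.41 knots

7.41 knots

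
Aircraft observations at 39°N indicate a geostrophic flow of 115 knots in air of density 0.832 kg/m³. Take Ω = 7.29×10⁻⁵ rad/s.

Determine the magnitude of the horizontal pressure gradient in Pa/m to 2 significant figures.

4.5×10⁻³ Pa/m

Coriolis parameter at 39°N:
f = 2Ω sin φ = 2 × 7.29×10⁻⁵ × sin 39° = 9.18×10⁻⁵ s⁻¹
Wind speed in SI: 115 knots = 59.2 m/s
Geostrophic balance rearranged: |∂P/∂n| = f ρ V_g
|∂P/∂n| = 9.18×10⁻⁵ × 0.832 × 59.2 = 4.52×10⁻³ Pa/m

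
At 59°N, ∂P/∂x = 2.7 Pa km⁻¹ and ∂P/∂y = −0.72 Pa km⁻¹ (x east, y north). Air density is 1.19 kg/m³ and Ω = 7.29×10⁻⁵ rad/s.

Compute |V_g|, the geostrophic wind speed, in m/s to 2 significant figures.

19 m/s

Coriolis parameter at 59°N:
f = 2Ω sin φ = 2 × 7.29×10⁻⁵ × sin 59° = 1.25×10⁻⁴ s⁻¹
Component geostrophic relations (x east, y north):
u_g = −(1/(fρ)) ∂P/∂y,  v_g = (1/(fρ)) ∂P/∂x
u_g = −(−0.72×10⁻³)/(1.25×10⁻⁴ × 1.19) = 4.84 m/s;  v_g = (2.7×10⁻³)/(1.25×10⁻⁴ × 1.19) = 18.2 m/s
|V_g| = √(u_g² + v_g²) = 18.8 m/s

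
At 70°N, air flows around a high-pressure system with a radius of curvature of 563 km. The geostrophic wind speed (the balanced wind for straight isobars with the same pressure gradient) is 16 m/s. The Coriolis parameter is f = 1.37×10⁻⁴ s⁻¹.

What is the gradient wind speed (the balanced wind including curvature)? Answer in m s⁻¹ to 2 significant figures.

23 m s⁻¹

Around a high, pressure-gradient force acts outward with centrifugal, so Coriolis balances both:
fV = (1/ρ)|∂P/∂n| + V²/R  →  V² − fR·V + fR·V_g = 0
With fR = 1.37×10⁻⁴ × 563×10³ m = 77.1 m/s:
V = [fR − √((fR)² − 4 fR V_g)]/2 = [77.1 − √(77.1² − 4×77.1×16)]/2 = 22.7 m/s
Supergeostrophic (V > V_g = 16 m/s), as expected around a high.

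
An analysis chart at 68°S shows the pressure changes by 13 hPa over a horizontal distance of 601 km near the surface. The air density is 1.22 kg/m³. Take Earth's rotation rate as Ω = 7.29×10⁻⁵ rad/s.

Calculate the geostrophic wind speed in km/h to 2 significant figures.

47 km/h

Coriolis parameter at 68°S:
f = 2Ω sin φ = 2 × 7.29×10⁻⁵ × sin 68° = 1.35×10⁻⁴ s⁻¹
Pressure gradient: |∂P/∂n| = 1300 Pa / 601000 m = 2.16×10⁻³ Pa/m
Geostrophic balance (pressure-gradient force = Coriolis force):
V_g = (1/(fρ)) |∂P/∂n| = 2.16×10⁻³ / (1.35×10⁻⁴ × 1.22) = 13.1 m/s
Converting: 13.1 m/s × 3.6 = 47 km/h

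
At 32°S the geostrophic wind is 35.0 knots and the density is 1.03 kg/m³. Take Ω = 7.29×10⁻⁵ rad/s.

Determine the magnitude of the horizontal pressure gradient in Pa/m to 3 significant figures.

Coriolis parameter at 32°S:
f = 2Ω sin φ = 2 × 7.29×10⁻⁵ × sin 32° = 7.73×10⁻⁵ s⁻¹
Wind speed in SI: 35.0 knots = 18.0 m/s
Geostrophic balance rearranged: |∂P/∂n| = f ρ V_g
|∂P/∂n| = 7.73×10⁻⁵ × 1.03 × 18.0 = 1.43×10⁻³ Pa/m

1.43×10⁻³ Pa/m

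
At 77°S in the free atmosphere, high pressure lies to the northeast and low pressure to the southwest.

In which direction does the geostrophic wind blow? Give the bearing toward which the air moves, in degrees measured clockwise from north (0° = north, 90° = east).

The pressure-gradient force points toward the southwest (bearing 225°).
Geostrophic balance: in the Southern Hemisphere the Coriolis force deflects motion to the left, so the geostrophic wind blows 90° to the left of the pressure-gradient force (low pressure on the right).
Rotating 225° by 90° counterclockwise gives 135° — the wind blows toward the southeast.

135°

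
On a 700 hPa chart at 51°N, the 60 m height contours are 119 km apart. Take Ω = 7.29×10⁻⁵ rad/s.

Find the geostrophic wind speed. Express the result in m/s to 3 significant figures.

43.7 m/s

Coriolis parameter at 51°N:
f = 2Ω sin φ = 2 × 7.29×10⁻⁵ × sin 51° = 1.13×10⁻⁴ s⁻¹
Height gradient: |∂Z/∂n| = 60 m / 119000 m = 5.04×10⁻⁴
On a pressure surface, geostrophic balance gives V_g = (g/f)|∂Z/∂n|:
V_g = 9.81 × 5.04×10⁻⁴ / 1.13×10⁻⁴ = 43.7 m/s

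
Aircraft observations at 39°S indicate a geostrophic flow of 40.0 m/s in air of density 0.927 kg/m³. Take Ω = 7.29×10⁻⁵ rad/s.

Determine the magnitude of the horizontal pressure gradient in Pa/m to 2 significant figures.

3.4×10⁻³ Pa/m

Coriolis parameter at 39°S:
f = 2Ω sin φ = 2 × 7.29×10⁻⁵ × sin 39° = 9.18×10⁻⁵ s⁻¹
Geostrophic balance rearranged: |∂P/∂n| = f ρ V_g
|∂P/∂n| = 9.18×10⁻⁵ × 0.927 × 40.0 = 3.40×10⁻³ Pa/m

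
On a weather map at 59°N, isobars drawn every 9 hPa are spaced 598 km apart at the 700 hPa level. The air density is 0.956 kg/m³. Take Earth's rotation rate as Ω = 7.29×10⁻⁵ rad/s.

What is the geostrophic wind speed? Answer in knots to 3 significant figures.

Coriolis parameter at 59°N:
f = 2Ω sin φ = 2 × 7.29×10⁻⁵ × sin 59° = 1.25×10⁻⁴ s⁻¹
Pressure gradient: |∂P/∂n| = 900 Pa / 598000 m = 1.51×10⁻³ Pa/m
Geostrophic balance (pressure-gradient force = Coriolis force):
V_g = (1/(fρ)) |∂P/∂n| = 1.51×10⁻³ / (1.25×10⁻⁴ × 0.956) = 12.6 m/s
Converting: 12.6 m/s × 1.944 = 24.5 knots

24.5 knots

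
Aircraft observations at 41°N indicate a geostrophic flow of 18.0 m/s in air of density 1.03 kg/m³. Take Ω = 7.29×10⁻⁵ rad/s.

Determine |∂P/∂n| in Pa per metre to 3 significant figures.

1.77×10⁻³ Pa/m

Coriolis parameter at 41°N:
f = 2Ω sin φ = 2 × 7.29×10⁻⁵ × sin 41° = 9.57×10⁻⁵ s⁻¹
Geostrophic balance rearranged: |∂P/∂n| = f ρ V_g
|∂P/∂n| = 9.57×10⁻⁵ × 1.03 × 18.0 = 1.77×10⁻³ Pa/m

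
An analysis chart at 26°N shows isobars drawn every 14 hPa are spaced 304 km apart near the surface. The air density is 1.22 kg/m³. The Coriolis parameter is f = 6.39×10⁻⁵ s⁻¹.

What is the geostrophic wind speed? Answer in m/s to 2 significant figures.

59 m/s

Pressure gradient: |∂P/∂n| = 1400 Pa / 304000 m = 4.61×10⁻³ Pa/m
Geostrophic balance (pressure-gradient force = Coriolis force):
V_g = (1/(fρ)) |∂P/∂n| = 4.61×10⁻³ / (6.39×10⁻⁵ × 1.22) = 59.1 m/s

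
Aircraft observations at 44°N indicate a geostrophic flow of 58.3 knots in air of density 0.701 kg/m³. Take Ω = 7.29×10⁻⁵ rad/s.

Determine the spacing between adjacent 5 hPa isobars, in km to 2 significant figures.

230 km

Coriolis parameter at 44°N:
f = 2Ω sin φ = 2 × 7.29×10⁻⁵ × sin 44° = 1.01×10⁻⁴ s⁻¹
Wind speed in SI: 58.3 knots = 30.0 m/s
Geostrophic balance rearranged: |∂P/∂n| = f ρ V_g
|∂P/∂n| = 1.01×10⁻⁴ × 0.701 × 30.0 = 2.13×10⁻³ Pa/m
Isobar spacing: Δn = ΔP/|∂P/∂n| = 500 Pa / 2.13×10⁻³ Pa/m = 234810 m ≈ 230 km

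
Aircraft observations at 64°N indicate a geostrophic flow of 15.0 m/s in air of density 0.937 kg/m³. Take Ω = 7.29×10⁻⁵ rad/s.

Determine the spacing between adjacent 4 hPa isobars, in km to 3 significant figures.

217 km

Coriolis parameter at 64°N:
f = 2Ω sin φ = 2 × 7.29×10⁻⁵ × sin 64° = 1.31×10⁻⁴ s⁻¹
Geostrophic balance rearranged: |∂P/∂n| = f ρ V_g
|∂P/∂n| = 1.31×10⁻⁴ × 0.937 × 15.0 = 1.84×10⁻³ Pa/m
Isobar spacing: Δn = ΔP/|∂P/∂n| = 400 Pa / 1.84×10⁻³ Pa/m = 217176 m ≈ 217 km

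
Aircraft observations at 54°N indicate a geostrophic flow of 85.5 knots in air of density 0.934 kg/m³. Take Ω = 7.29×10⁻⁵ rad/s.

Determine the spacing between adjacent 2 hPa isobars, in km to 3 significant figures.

Coriolis parameter at 54°N:
f = 2Ω sin φ = 2 × 7.29×10⁻⁵ × sin 54° = 1.18×10⁻⁴ s⁻¹
Wind speed in SI: 85.5 knots = 44.0 m/s
Geostrophic balance rearranged: |∂P/∂n| = f ρ V_g
|∂P/∂n| = 1.18×10⁻⁴ × 0.934 × 44.0 = 4.85×10⁻³ Pa/m
Isobar spacing: Δn = ΔP/|∂P/∂n| = 200 Pa / 4.85×10⁻³ Pa/m = 41273 m ≈ 41.3 km

41.3 km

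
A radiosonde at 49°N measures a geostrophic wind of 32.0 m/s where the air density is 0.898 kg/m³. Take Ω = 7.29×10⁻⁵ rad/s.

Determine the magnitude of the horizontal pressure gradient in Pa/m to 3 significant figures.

Coriolis parameter at 49°N:
f = 2Ω sin φ = 2 × 7.29×10⁻⁵ × sin 49° = 1.10×10⁻⁴ s⁻¹
Geostrophic balance rearranged: |∂P/∂n| = f ρ V_g
|∂P/∂n| = 1.10×10⁻⁴ × 0.898 × 32.0 = 3.16×10⁻³ Pa/m

3.16×10⁻³ Pa/m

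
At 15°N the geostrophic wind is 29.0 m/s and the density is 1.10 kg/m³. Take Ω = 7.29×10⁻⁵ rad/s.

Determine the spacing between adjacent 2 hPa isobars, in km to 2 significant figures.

170 km

Coriolis parameter at 15°N:
f = 2Ω sin φ = 2 × 7.29×10⁻⁵ × sin 15° = 3.77×10⁻⁵ s⁻¹
Geostrophic balance rearranged: |∂P/∂n| = f ρ V_g
|∂P/∂n| = 3.77×10⁻⁵ × 1.10 × 29.0 = 1.20×10⁻³ Pa/m
Isobar spacing: Δn = ΔP/|∂P/∂n| = 200 Pa / 1.20×10⁻³ Pa/m = 166144 m ≈ 170 km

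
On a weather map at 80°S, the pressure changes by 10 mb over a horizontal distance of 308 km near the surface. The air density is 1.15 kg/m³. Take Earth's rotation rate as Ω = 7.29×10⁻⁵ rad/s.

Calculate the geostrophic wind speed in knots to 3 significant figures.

38.2 knots

Coriolis parameter at 80°S:
f = 2Ω sin φ = 2 × 7.29×10⁻⁵ × sin 80° = 1.44×10⁻⁴ s⁻¹
Pressure gradient: |∂P/∂n| = 1000 Pa / 308000 m = 3.25×10⁻³ Pa/m
Geostrophic balance (pressure-gradient force = Coriolis force):
V_g = (1/(fρ)) |∂P/∂n| = 3.25×10⁻³ / (1.44×10⁻⁴ × 1.15) = 19.7 m/s
Converting: 19.7 m/s × 1.944 = 38.2 knots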